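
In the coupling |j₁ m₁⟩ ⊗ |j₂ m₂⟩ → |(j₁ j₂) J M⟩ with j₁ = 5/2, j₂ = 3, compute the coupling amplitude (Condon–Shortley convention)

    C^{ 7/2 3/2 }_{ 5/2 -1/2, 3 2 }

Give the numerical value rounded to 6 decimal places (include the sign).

+0.308607  (= +√(2/21))

√[8·2!3!4!/10! · 2!3!5!1!5!2!] = √(1536/7)
  +(−1)^1/∏(1,1,2,4,1,0)! = -1/48  (running -1/48)
  +(−1)^2/∏(2,0,1,3,2,1)! = 1/24  (running 1/48)
⟨..|..⟩ = √(1536/7)·(1/48) = +0.308607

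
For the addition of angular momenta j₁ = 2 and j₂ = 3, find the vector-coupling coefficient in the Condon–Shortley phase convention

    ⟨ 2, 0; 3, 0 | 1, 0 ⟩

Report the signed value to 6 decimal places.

√[3·4!0!2!/7! · 2!2!3!3!1!1!] = √(144/35)
  +(−1)^2/∏(2,2,0,1,0,1)! = 1/4  (running 1/4)
⟨..|..⟩ = √(144/35)·(1/4) = +0.507093

+√(9/35) ≈ +0.507093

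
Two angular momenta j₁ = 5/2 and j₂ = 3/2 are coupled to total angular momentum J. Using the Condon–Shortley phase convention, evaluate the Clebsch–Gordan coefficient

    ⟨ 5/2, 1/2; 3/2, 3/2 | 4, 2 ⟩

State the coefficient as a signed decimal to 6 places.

j₁+j₂−J=0  J+j₁−j₂=5  J−j₁+j₂=3  j₁+j₂+J+1=9
(j₁±m₁, j₂±m₂, J±M) = (3,2,3,0,6,2)
P² = 12960/7
sum k=0..0:
  [0] +1/72 = 1/72
S = 1/72
C² = P²·S² = 5/14 ; C = +0.597614

+0.597614  (= +√(5/14))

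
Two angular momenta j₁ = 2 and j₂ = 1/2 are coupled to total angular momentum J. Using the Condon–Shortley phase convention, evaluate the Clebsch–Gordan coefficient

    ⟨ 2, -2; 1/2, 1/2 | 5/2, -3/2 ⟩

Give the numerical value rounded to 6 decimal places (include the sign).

+√(1/5) = +0.447214

√[6·0!4!1!/6! · 0!4!1!0!1!4!] = √(576/5)
  +(−1)^0/∏(0,0,4,1,0,0)! = 1/24  (running 1/24)
⟨..|..⟩ = √(576/5)·(1/24) = +0.447214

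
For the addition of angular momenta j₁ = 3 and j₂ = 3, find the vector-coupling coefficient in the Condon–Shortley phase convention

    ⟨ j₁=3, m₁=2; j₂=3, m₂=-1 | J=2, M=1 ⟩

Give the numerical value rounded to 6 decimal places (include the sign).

-0.422577

triangle: 4!×2!×2!/9! = 96/362880
(j±m)!: 5!×1!×2!×4!×3!×1! = 34560
prefactor² = (2J+1)×Δ×N² = 320/7
  k=0: +1/(0!×4!×1!×2!×1!×0!) = 1/48
  k=1: −1/(1!×3!×0!×1!×2!×1!) = -1/12
Σ = -1/16  ⇒  CG² = 320/7×(-1/16)² = 5/28
CG = −√(5/28) = -0.422577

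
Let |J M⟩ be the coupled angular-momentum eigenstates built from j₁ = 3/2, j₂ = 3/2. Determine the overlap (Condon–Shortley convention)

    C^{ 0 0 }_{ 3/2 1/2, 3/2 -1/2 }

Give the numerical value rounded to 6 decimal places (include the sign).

−√(1/4) ≈ -0.500000

triangle: 3!*0!*0!/4! = 6/24
(j±m)!: 2!*1!*1!*2!*0!*0! = 4
prefactor² = (2J+1)*Δ*N² = 1
  k=1: −1/(1!*2!*0!*0!*0!*0!) = -1/2
Σ = -1/2  ⇒  CG² = 1*(-1/2)² = 1/4
CG = −√(1/4) = -0.500000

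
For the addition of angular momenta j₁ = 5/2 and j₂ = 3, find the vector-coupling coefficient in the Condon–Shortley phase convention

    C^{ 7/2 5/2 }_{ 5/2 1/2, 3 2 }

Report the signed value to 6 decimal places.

triangle: 2!·3!·4!/10! = 288/3628800
(j±m)!: 3!·2!·5!·1!·6!·1! = 1036800
prefactor² = (2J+1)·Δ·N² = 4608/7
  k=1: −1/(1!·1!·1!·4!·2!·0!) = -1/48
  k=2: +1/(2!·0!·0!·3!·3!·1!) = 1/72
Σ = -1/144  ⇒  CG² = 4608/7·(-1/144)² = 2/63
CG = −√(2/63) = -0.178174

-0.178174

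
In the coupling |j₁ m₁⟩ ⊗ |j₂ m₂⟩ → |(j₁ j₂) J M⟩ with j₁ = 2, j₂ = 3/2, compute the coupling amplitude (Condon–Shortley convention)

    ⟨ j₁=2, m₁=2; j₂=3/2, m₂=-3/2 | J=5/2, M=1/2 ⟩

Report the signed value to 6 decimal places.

j₁+j₂−J=1  J+j₁−j₂=3  J−j₁+j₂=2  j₁+j₂+J+1=7
(j₁±m₁, j₂±m₂, J±M) = (4,0,0,3,3,2)
P² = 864/35
sum k=0..0:
  [0] +1/12 = 1/12
S = 1/12
C² = P²·S² = 6/35 ; C = +0.414039

+√(6/35) ≈ +0.414039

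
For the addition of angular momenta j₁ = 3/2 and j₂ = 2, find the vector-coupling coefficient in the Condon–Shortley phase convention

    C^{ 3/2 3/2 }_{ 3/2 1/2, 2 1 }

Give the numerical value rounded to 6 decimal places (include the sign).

triangle: 2!×1!×2!/6! = 4/720
(j±m)!: 2!×1!×3!×1!×3!×0! = 72
prefactor² = (2J+1)×Δ×N² = 8/5
  k=1: −1/(1!×1!×0!×2!×1!×0!) = -1/2
Σ = -1/2  ⇒  CG² = 8/5×(-1/2)² = 2/5
CG = −√(2/5) = -0.632456

−√(2/5) = -0.632456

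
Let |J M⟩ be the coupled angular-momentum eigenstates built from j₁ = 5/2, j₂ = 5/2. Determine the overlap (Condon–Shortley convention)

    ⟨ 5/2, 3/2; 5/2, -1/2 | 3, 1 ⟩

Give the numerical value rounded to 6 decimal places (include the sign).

+√(1/30) ≈ +0.182574

j₁+j₂−J=2  J+j₁−j₂=3  J−j₁+j₂=3  j₁+j₂+J+1=9
(j₁±m₁, j₂±m₂, J±M) = (4,1,2,3,4,2)
P² = 96/5
sum k=0..1:
  [0] +1/8 = 1/8
  [1] −1/12 = -1/12
S = 1/24
C² = P²·S² = 1/30 ; C = +0.182574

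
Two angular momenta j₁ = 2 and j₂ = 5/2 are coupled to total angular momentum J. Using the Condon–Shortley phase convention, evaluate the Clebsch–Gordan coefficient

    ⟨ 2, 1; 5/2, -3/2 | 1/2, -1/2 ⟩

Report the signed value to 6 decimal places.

triangle: 4!*0!*1!/6! = 24/720
(j±m)!: 3!*1!*1!*4!*0!*1! = 144
prefactor² = (2J+1)*Δ*N² = 48/5
  k=1: −1/(1!*3!*0!*0!*0!*1!) = -1/6
Σ = -1/6  ⇒  CG² = 48/5*(-1/6)² = 4/15
CG = −√(4/15) = -0.516398

-0.516398  (= −√(4/15))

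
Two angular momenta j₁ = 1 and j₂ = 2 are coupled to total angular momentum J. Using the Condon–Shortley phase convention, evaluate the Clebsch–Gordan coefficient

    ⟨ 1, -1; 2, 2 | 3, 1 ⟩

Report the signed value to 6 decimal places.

j₁+j₂−J=0  J+j₁−j₂=2  J−j₁+j₂=4  j₁+j₂+J+1=7
(j₁±m₁, j₂±m₂, J±M) = (0,2,4,0,4,2)
P² = 768/5
sum k=0..0:
  [0] +1/48 = 1/48
S = 1/48
C² = P²·S² = 1/15 ; C = +0.258199

+√(1/15) = +0.258199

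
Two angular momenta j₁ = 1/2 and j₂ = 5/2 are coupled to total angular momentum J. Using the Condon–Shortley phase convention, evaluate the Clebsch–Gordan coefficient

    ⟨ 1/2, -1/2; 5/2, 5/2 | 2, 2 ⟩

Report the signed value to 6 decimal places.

−√(5/6) ≈ -0.912871

triangle: 1!*0!*4!/6! = 24/720
(j±m)!: 0!*1!*5!*0!*4!*0! = 2880
prefactor² = (2J+1)*Δ*N² = 480
  k=1: −1/(1!*0!*0!*4!*0!*0!) = -1/24
Σ = -1/24  ⇒  CG² = 480*(-1/24)² = 5/6
CG = −√(5/6) = -0.912871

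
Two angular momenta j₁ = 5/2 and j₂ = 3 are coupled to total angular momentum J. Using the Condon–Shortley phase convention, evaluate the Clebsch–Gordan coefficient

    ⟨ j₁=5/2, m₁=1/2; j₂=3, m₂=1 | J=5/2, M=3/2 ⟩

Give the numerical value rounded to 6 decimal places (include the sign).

√[6·3!2!3!/9! · 3!2!4!2!4!1!] = √(576/35)
  +(−1)^1/∏(1,2,1,3,1,0)! = -1/12  (running -1/12)
  +(−1)^2/∏(2,1,0,2,2,1)! = 1/8  (running 1/24)
⟨..|..⟩ = √(576/35)·(1/24) = +0.169031

+√(1/35) = +0.169031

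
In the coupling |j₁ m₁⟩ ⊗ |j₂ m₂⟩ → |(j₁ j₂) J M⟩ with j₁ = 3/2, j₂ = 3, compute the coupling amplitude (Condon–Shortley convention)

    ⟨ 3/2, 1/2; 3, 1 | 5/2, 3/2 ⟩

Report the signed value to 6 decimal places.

-0.591608

√[6·2!1!4!/8! · 2!1!4!2!4!1!] = √(576/35)
  +(−1)^0/∏(0,2,1,4,0,0)! = 1/48  (running 1/48)
  +(−1)^1/∏(1,1,0,3,1,1)! = -1/6  (running -7/48)
⟨..|..⟩ = √(576/35)·(-7/48) = -0.591608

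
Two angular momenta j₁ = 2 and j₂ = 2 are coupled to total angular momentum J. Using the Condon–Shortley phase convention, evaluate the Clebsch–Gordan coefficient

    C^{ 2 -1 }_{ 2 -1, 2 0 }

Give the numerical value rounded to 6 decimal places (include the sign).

-0.267261  (= −√(1/14))

√[5·2!2!2!/7! · 1!3!2!2!1!3!] = √(8/7)
  +(−1)^1/∏(1,1,2,1,0,1)! = -1/2  (running -1/2)
  +(−1)^2/∏(2,0,1,0,1,2)! = 1/4  (running -1/4)
⟨..|..⟩ = √(8/7)·(-1/4) = -0.267261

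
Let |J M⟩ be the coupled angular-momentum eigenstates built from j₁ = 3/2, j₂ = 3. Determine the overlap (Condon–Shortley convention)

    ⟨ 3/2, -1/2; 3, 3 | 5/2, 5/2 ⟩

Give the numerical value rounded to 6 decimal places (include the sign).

+√(15/28) ≈ +0.731925

√[6·2!1!4!/8! · 1!2!6!0!5!0!] = √(8640/7)
  +(−1)^2/∏(2,0,0,4,1,0)! = 1/48  (running 1/48)
⟨..|..⟩ = √(8640/7)·(1/48) = +0.731925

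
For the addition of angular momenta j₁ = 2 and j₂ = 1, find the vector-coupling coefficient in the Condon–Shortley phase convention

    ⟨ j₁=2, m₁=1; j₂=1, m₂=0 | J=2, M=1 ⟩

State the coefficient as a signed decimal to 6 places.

√[5·1!3!1!/6! · 3!1!1!1!3!1!] = √(3/2)
  +(−1)^0/∏(0,1,1,1,2,0)! = 1/2  (running 1/2)
  +(−1)^1/∏(1,0,0,0,3,1)! = -1/6  (running 1/3)
⟨..|..⟩ = √(3/2)·(1/3) = +0.408248

+0.408248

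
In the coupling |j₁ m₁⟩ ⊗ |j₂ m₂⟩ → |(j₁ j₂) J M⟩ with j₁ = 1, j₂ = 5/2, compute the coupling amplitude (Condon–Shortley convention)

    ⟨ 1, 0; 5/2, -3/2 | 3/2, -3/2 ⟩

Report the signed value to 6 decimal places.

j₁+j₂−J=2  J+j₁−j₂=0  J−j₁+j₂=3  j₁+j₂+J+1=6
(j₁±m₁, j₂±m₂, J±M) = (1,1,1,4,0,3)
P² = 48/5
sum k=1..1:
  [1] −1/6 = -1/6
S = -1/6
C² = P²·S² = 4/15 ; C = -0.516398

−√(4/15) = -0.516398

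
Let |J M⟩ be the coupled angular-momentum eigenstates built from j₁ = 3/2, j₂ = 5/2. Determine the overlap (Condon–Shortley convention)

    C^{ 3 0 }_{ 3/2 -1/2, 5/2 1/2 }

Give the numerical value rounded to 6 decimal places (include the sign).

j₁+j₂−J=1  J+j₁−j₂=2  J−j₁+j₂=4  j₁+j₂+J+1=8
(j₁±m₁, j₂±m₂, J±M) = (1,2,3,2,3,3)
P² = 36/5
sum k=0..1:
  [0] +1/12 = 1/12
  [1] −1/4 = -1/4
S = -1/6
C² = P²·S² = 1/5 ; C = -0.447214

−√(1/5) = -0.447214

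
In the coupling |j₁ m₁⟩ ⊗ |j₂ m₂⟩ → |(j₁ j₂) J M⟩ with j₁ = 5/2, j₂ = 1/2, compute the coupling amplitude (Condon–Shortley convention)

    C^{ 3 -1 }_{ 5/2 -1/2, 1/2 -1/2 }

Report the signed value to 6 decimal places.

+0.816497  (= +√(2/3))

triangle: 0!*5!*1!/7! = 120/5040
(j±m)!: 2!*3!*0!*1!*2!*4! = 576
prefactor² = (2J+1)*Δ*N² = 96
  k=0: +1/(0!*0!*3!*0!*2!*1!) = 1/12
Σ = 1/12  ⇒  CG² = 96*1/12² = 2/3
CG = +√(2/3) = +0.816497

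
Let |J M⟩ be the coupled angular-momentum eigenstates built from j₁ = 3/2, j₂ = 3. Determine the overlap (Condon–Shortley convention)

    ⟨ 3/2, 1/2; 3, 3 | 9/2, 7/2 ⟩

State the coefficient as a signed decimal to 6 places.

triangle: 0!·3!·6!/10! = 4320/3628800
(j±m)!: 2!·1!·6!·0!·8!·1! = 58060800
prefactor² = (2J+1)·Δ·N² = 691200
  k=0: +1/(0!·0!·1!·6!·2!·0!) = 1/1440
Σ = 1/1440  ⇒  CG² = 691200·1/1440² = 1/3
CG = +√(1/3) = +0.577350

+0.577350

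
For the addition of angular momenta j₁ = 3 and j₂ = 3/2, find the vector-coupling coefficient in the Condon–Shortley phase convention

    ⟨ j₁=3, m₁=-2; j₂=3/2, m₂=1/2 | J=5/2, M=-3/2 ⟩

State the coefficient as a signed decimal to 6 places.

+0.267261

j₁+j₂−J=2  J+j₁−j₂=4  J−j₁+j₂=1  j₁+j₂+J+1=8
(j₁±m₁, j₂±m₂, J±M) = (1,5,2,1,1,4)
P² = 288/7
sum k=1..2:
  [1] −1/24 = -1/24
  [2] +1/12 = 1/12
S = 1/24
C² = P²·S² = 1/14 ; C = +0.267261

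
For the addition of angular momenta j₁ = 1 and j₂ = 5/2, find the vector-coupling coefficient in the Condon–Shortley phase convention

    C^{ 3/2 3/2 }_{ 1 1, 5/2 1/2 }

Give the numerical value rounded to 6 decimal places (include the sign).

j₁+j₂−J=2  J+j₁−j₂=0  J−j₁+j₂=3  j₁+j₂+J+1=6
(j₁±m₁, j₂±m₂, J±M) = (2,0,3,2,3,0)
P² = 48/5
sum k=0..0:
  [0] +1/12 = 1/12
S = 1/12
C² = P²·S² = 1/15 ; C = +0.258199

+√(1/15) = +0.258199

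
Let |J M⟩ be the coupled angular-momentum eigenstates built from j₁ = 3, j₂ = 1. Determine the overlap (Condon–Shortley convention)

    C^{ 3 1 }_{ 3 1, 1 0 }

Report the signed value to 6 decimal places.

j₁+j₂−J=1  J+j₁−j₂=5  J−j₁+j₂=1  j₁+j₂+J+1=8
(j₁±m₁, j₂±m₂, J±M) = (4,2,1,1,4,2)
P² = 48
sum k=0..1:
  [0] +1/12 = 1/12
  [1] −1/24 = -1/24
S = 1/24
C² = P²·S² = 1/12 ; C = +0.288675

+0.288675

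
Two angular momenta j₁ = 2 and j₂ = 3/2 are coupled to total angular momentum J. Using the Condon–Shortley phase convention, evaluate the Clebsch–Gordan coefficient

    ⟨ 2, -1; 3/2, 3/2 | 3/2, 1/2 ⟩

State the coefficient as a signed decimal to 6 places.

j₁+j₂−J=2  J+j₁−j₂=2  J−j₁+j₂=1  j₁+j₂+J+1=6
(j₁±m₁, j₂±m₂, J±M) = (1,3,3,0,2,1)
P² = 8/5
sum k=2..2:
  [2] +1/2 = 1/2
S = 1/2
C² = P²·S² = 2/5 ; C = +0.632456

+√(2/5) ≈ +0.632456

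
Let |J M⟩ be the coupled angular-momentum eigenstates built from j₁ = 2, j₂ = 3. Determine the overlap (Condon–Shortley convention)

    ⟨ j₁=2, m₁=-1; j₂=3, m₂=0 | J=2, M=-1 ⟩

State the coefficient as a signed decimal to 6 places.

+√(2/7) ≈ +0.534522

triangle: 3!×1!×3!/8! = 36/40320
(j±m)!: 1!×3!×3!×3!×1!×3! = 1296
prefactor² = (2J+1)×Δ×N² = 81/14
  k=2: +1/(2!×1!×1!×1!×0!×2!) = 1/4
  k=3: −1/(3!×0!×0!×0!×1!×3!) = -1/36
Σ = 2/9  ⇒  CG² = 81/14×2/9² = 2/7
CG = +√(2/7) = +0.534522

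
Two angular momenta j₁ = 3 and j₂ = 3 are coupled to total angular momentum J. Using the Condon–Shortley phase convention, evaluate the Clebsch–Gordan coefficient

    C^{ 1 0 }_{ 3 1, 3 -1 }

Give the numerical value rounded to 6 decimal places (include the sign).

+√(1/28) ≈ +0.188982

triangle: 5!·1!·1!/8! = 120/40320
(j±m)!: 4!·2!·2!·4!·1!·1! = 2304
prefactor² = (2J+1)·Δ·N² = 144/7
  k=1: −1/(1!·4!·1!·1!·0!·0!) = -1/24
  k=2: +1/(2!·3!·0!·0!·1!·1!) = 1/12
Σ = 1/24  ⇒  CG² = 144/7·1/24² = 1/28
CG = +√(1/28) = +0.188982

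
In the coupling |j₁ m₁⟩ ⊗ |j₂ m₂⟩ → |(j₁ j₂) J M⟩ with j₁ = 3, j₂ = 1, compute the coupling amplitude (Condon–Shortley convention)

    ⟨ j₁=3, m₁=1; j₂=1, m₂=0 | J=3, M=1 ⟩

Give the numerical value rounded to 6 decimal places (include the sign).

j₁+j₂−J=1  J+j₁−j₂=5  J−j₁+j₂=1  j₁+j₂+J+1=8
(j₁±m₁, j₂±m₂, J±M) = (4,2,1,1,4,2)
P² = 48
sum k=0..1:
  [0] +1/12 = 1/12
  [1] −1/24 = -1/24
S = 1/24
C² = P²·S² = 1/12 ; C = +0.288675

+√(1/12) = +0.288675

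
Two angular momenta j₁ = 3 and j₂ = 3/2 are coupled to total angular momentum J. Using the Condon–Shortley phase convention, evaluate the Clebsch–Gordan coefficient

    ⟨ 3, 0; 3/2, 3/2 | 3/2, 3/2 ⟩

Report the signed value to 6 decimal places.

−√(1/35) = -0.169031

triangle: 3!·3!·0!/7! = 36/5040
(j±m)!: 3!·3!·3!·0!·3!·0! = 1296
prefactor² = (2J+1)·Δ·N² = 1296/35
  k=3: −1/(3!·0!·0!·0!·3!·0!) = -1/36
Σ = -1/36  ⇒  CG² = 1296/35·(-1/36)² = 1/35
CG = −√(1/35) = -0.169031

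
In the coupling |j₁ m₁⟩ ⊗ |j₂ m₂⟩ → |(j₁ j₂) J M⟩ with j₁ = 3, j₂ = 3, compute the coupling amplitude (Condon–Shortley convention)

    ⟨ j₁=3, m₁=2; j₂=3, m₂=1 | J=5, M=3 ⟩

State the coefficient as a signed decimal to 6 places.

triangle: 1!×5!×5!/12! = 14400/479001600
(j±m)!: 5!×1!×4!×2!×8!×2! = 464486400
prefactor² = (2J+1)×Δ×N² = 153600
  k=0: +1/(0!×1!×1!×4!×4!×1!) = 1/576
  k=1: −1/(1!×0!×0!×3!×5!×2!) = -1/1440
Σ = 1/960  ⇒  CG² = 153600×1/960² = 1/6
CG = +√(1/6) = +0.408248

+0.408248  (= +√(1/6))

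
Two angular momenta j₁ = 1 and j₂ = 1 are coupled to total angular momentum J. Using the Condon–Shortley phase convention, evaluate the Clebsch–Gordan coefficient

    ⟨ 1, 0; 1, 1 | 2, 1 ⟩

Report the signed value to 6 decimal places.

+0.707107  (= +√(1/2))

√[5·0!2!2!/5! · 1!1!2!0!3!1!] = √(2)
  +(−1)^0/∏(0,0,1,2,1,0)! = 1/2  (running 1/2)
⟨..|..⟩ = √(2)·(1/2) = +0.707107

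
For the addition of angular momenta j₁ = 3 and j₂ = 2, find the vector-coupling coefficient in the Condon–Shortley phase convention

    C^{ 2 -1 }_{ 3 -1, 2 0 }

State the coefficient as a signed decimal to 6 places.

j₁+j₂−J=3  J+j₁−j₂=3  J−j₁+j₂=1  j₁+j₂+J+1=8
(j₁±m₁, j₂±m₂, J±M) = (2,4,2,2,1,3)
P² = 36/7
sum k=1..2:
  [1] −1/12 = -1/12
  [2] +1/4 = 1/4
S = 1/6
C² = P²·S² = 1/7 ; C = +0.377964

+√(1/7) = +0.377964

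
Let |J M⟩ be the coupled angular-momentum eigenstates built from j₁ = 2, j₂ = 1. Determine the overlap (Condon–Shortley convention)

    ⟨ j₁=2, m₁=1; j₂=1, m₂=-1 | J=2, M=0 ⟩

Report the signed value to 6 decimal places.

+0.707107  (= +√(1/2))

√[5·1!3!1!/6! · 3!1!0!2!2!2!] = √(2)
  +(−1)^0/∏(0,1,1,0,2,1)! = 1/2  (running 1/2)
⟨..|..⟩ = √(2)·(1/2) = +0.707107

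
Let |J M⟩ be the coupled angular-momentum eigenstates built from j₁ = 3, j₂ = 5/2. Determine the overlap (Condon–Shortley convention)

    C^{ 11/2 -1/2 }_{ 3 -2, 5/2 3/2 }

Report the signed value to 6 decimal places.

triangle: 0!*6!*5!/12! = 86400/479001600
(j±m)!: 1!*5!*4!*1!*5!*6! = 248832000
prefactor² = (2J+1)*Δ*N² = 41472000/77
  k=0: +1/(0!*0!*5!*4!*1!*1!) = 1/2880
Σ = 1/2880  ⇒  CG² = 41472000/77*1/2880² = 5/77
CG = +√(5/77) = +0.254824

+√(5/77) ≈ +0.254824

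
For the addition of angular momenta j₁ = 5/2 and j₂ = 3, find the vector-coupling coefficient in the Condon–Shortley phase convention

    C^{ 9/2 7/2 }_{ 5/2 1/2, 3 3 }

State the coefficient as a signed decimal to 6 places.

−√(16/33) ≈ -0.696311

j₁+j₂−J=1  J+j₁−j₂=4  J−j₁+j₂=5  j₁+j₂+J+1=11
(j₁±m₁, j₂±m₂, J±M) = (3,2,6,0,8,1)
P² = 2764800/11
sum k=1..1:
  [1] −1/720 = -1/720
S = -1/720
C² = P²·S² = 16/33 ; C = -0.696311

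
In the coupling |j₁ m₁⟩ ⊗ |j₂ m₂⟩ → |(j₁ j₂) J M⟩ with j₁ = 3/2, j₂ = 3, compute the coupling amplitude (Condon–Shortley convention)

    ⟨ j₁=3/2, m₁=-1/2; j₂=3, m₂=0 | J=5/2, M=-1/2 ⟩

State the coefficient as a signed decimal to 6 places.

triangle: 2!*1!*4!/8! = 48/40320
(j±m)!: 1!*2!*3!*3!*2!*3! = 864
prefactor² = (2J+1)*Δ*N² = 216/35
  k=1: −1/(1!*1!*1!*2!*0!*2!) = -1/4
  k=2: +1/(2!*0!*0!*1!*1!*3!) = 1/12
Σ = -1/6  ⇒  CG² = 216/35*(-1/6)² = 6/35
CG = −√(6/35) = -0.414039

−√(6/35) = -0.414039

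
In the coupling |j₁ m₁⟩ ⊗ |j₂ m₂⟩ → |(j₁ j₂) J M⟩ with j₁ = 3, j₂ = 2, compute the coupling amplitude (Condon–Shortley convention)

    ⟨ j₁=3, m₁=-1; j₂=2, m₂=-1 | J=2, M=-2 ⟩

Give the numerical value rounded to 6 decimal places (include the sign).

j₁+j₂−J=3  J+j₁−j₂=3  J−j₁+j₂=1  j₁+j₂+J+1=8
(j₁±m₁, j₂±m₂, J±M) = (2,4,1,3,0,4)
P² = 216/7
sum k=1..1:
  [1] −1/12 = -1/12
S = -1/12
C² = P²·S² = 3/14 ; C = -0.462910

−√(3/14) = -0.462910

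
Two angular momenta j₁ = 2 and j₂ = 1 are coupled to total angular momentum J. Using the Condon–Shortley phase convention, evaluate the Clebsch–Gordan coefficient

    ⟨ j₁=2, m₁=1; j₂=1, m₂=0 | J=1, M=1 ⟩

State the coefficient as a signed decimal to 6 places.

-0.547723

√[3·2!2!0!/5! · 3!1!1!1!2!0!] = √(6/5)
  +(−1)^1/∏(1,1,0,0,2,0)! = -1/2  (running -1/2)
⟨..|..⟩ = √(6/5)·(-1/2) = -0.547723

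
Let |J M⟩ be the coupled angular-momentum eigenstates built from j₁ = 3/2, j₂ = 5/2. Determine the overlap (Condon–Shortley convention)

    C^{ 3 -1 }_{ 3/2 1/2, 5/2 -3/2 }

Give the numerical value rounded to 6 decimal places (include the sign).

√[7·1!2!4!/8! · 2!1!1!4!2!4!] = √(96/5)
  +(−1)^0/∏(0,1,1,1,1,3)! = 1/6  (running 1/6)
  +(−1)^1/∏(1,0,0,0,2,4)! = -1/48  (running 7/48)
⟨..|..⟩ = √(96/5)·(7/48) = +0.639010

+√(49/120) ≈ +0.639010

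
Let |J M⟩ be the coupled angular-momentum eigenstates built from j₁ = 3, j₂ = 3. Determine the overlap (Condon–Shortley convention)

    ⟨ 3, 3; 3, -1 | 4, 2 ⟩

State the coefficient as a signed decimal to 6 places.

+√(27/77) ≈ +0.592157

j₁+j₂−J=2  J+j₁−j₂=4  J−j₁+j₂=4  j₁+j₂+J+1=11
(j₁±m₁, j₂±m₂, J±M) = (6,0,2,4,6,2)
P² = 995328/77
sum k=0..0:
  [0] +1/192 = 1/192
S = 1/192
C² = P²·S² = 27/77 ; C = +0.592157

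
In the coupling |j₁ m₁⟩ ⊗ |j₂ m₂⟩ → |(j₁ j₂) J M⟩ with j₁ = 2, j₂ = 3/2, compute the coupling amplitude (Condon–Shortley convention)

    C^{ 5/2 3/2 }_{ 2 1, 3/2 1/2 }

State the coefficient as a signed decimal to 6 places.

√[6·1!3!2!/7! · 3!1!2!1!4!1!] = √(144/35)
  +(−1)^0/∏(0,1,1,2,2,0)! = 1/4  (running 1/4)
  +(−1)^1/∏(1,0,0,1,3,1)! = -1/6  (running 1/12)
⟨..|..⟩ = √(144/35)·(1/12) = +0.169031

+√(1/35) = +0.169031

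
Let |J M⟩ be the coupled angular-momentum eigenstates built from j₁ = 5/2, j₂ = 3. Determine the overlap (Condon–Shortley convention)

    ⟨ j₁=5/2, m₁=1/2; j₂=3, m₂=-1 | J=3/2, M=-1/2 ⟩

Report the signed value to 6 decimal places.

triangle: 4!×1!×2!/8! = 48/40320
(j±m)!: 3!×2!×2!×4!×1!×2! = 1152
prefactor² = (2J+1)×Δ×N² = 192/35
  k=1: −1/(1!×3!×1!×1!×0!×1!) = -1/6
  k=2: +1/(2!×2!×0!×0!×1!×2!) = 1/8
Σ = -1/24  ⇒  CG² = 192/35×(-1/24)² = 1/105
CG = −√(1/105) = -0.097590

-0.097590  (= −√(1/105))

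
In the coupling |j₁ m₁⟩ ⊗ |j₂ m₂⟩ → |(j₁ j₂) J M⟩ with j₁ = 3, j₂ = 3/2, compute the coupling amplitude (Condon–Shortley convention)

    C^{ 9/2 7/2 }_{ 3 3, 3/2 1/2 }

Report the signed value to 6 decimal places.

√[10·0!6!3!/10! · 6!0!2!1!8!1!] = √(691200)
  +(−1)^0/∏(0,0,0,2,6,1)! = 1/1440  (running 1/1440)
⟨..|..⟩ = √(691200)·(1/1440) = +0.577350

+√(1/3) ≈ +0.577350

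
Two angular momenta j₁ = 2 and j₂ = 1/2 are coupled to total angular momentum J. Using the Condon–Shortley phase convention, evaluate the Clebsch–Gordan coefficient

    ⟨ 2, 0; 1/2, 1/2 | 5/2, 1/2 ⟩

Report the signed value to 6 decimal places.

+√(3/5) = +0.774597

triangle: 0!·4!·1!/6! = 24/720
(j±m)!: 2!·2!·1!·0!·3!·2! = 48
prefactor² = (2J+1)·Δ·N² = 48/5
  k=0: +1/(0!·0!·2!·1!·2!·0!) = 1/4
Σ = 1/4  ⇒  CG² = 48/5·1/4² = 3/5
CG = +√(3/5) = +0.774597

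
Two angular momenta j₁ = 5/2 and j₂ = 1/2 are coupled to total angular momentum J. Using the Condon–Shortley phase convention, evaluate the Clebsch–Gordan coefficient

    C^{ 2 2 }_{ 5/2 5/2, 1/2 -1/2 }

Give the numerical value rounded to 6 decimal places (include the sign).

triangle: 1!×4!×0!/6! = 24/720
(j±m)!: 5!×0!×0!×1!×4!×0! = 2880
prefactor² = (2J+1)×Δ×N² = 480
  k=0: +1/(0!×1!×0!×0!×4!×0!) = 1/24
Σ = 1/24  ⇒  CG² = 480×1/24² = 5/6
CG = +√(5/6) = +0.912871

+0.912871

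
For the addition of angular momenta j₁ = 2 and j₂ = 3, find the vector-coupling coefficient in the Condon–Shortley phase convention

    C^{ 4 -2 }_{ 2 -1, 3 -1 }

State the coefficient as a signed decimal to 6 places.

triangle: 1!*3!*5!/10! = 720/3628800
(j±m)!: 1!*3!*2!*4!*2!*6! = 414720
prefactor² = (2J+1)*Δ*N² = 5184/7
  k=0: +1/(0!*1!*3!*2!*0!*3!) = 1/72
  k=1: −1/(1!*0!*2!*1!*1!*4!) = -1/48
Σ = -1/144  ⇒  CG² = 5184/7*(-1/144)² = 1/28
CG = −√(1/28) = -0.188982

−√(1/28) ≈ -0.188982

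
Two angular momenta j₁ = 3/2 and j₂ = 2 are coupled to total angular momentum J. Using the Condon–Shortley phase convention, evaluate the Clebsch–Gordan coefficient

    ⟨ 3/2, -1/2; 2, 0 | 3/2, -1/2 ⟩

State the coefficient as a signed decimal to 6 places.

j₁+j₂−J=2  J+j₁−j₂=1  J−j₁+j₂=2  j₁+j₂+J+1=6
(j₁±m₁, j₂±m₂, J±M) = (1,2,2,2,1,2)
P² = 16/45
sum k=1..2:
  [1] −1/1 = -1
  [2] +1/4 = 1/4
S = -3/4
C² = P²·S² = 1/5 ; C = -0.447214

-0.447214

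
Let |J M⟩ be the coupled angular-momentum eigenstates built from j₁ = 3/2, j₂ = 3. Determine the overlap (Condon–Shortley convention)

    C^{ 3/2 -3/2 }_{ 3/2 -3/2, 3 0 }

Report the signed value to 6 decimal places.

triangle: 3!*0!*3!/7! = 36/5040
(j±m)!: 0!*3!*3!*3!*0!*3! = 1296
prefactor² = (2J+1)*Δ*N² = 1296/35
  k=3: −1/(3!*0!*0!*0!*0!*3!) = -1/36
Σ = -1/36  ⇒  CG² = 1296/35*(-1/36)² = 1/35
CG = −√(1/35) = -0.169031

−√(1/35) ≈ -0.169031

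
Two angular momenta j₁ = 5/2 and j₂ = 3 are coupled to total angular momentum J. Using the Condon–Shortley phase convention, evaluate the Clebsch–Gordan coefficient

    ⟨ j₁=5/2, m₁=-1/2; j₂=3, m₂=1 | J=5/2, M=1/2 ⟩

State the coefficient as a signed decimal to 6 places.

+√(8/35) ≈ +0.478091

√[6·3!2!3!/9! · 2!3!4!2!3!2!] = √(288/35)
  +(−1)^1/∏(1,2,2,3,0,0)! = -1/24  (running -1/24)
  +(−1)^2/∏(2,1,1,2,1,1)! = 1/4  (running 5/24)
  +(−1)^3/∏(3,0,0,1,2,2)! = -1/24  (running 1/6)
⟨..|..⟩ = √(288/35)·(1/6) = +0.478091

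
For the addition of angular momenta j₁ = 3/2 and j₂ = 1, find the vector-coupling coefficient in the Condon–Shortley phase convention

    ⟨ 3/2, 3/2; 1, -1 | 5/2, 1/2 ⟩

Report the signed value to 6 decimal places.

+0.316228

triangle: 0!*3!*2!/6! = 12/720
(j±m)!: 3!*0!*0!*2!*3!*2! = 144
prefactor² = (2J+1)*Δ*N² = 72/5
  k=0: +1/(0!*0!*0!*0!*3!*2!) = 1/12
Σ = 1/12  ⇒  CG² = 72/5*1/12² = 1/10
CG = +√(1/10) = +0.316228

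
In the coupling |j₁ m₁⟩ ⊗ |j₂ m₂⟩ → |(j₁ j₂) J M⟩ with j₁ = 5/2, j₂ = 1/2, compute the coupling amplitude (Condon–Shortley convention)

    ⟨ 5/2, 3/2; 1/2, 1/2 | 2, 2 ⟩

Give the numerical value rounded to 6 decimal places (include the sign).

triangle: 1!·4!·0!/6! = 24/720
(j±m)!: 4!·1!·1!·0!·4!·0! = 576
prefactor² = (2J+1)·Δ·N² = 96
  k=1: −1/(1!·0!·0!·0!·4!·0!) = -1/24
Σ = -1/24  ⇒  CG² = 96·(-1/24)² = 1/6
CG = −√(1/6) = -0.408248

−√(1/6) ≈ -0.408248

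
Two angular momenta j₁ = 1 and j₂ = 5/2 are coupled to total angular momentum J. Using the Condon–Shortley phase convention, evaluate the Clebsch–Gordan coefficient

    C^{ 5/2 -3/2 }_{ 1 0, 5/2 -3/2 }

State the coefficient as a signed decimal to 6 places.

j₁+j₂−J=1  J+j₁−j₂=1  J−j₁+j₂=4  j₁+j₂+J+1=7
(j₁±m₁, j₂±m₂, J±M) = (1,1,1,4,1,4)
P² = 576/35
sum k=0..1:
  [0] +1/6 = 1/6
  [1] −1/24 = -1/24
S = 1/8
C² = P²·S² = 9/35 ; C = +0.507093

+√(9/35) ≈ +0.507093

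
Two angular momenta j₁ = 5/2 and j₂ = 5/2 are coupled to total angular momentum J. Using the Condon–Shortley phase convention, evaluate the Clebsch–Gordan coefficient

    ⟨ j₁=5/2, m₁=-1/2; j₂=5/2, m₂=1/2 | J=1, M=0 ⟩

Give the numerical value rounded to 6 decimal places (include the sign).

triangle: 4!·1!·1!/7! = 24/5040
(j±m)!: 2!·3!·3!·2!·1!·1! = 144
prefactor² = (2J+1)·Δ·N² = 72/35
  k=2: +1/(2!·2!·1!·1!·0!·0!) = 1/4
  k=3: −1/(3!·1!·0!·0!·1!·1!) = -1/6
Σ = 1/12  ⇒  CG² = 72/35·1/12² = 1/70
CG = +√(1/70) = +0.119523

+0.119523  (= +√(1/70))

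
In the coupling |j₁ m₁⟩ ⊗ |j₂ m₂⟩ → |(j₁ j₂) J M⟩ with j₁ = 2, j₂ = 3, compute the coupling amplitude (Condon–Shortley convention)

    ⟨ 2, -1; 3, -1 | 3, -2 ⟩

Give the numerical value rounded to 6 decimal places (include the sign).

−√(1/4) = -0.500000

j₁+j₂−J=2  J+j₁−j₂=2  J−j₁+j₂=4  j₁+j₂+J+1=9
(j₁±m₁, j₂±m₂, J±M) = (1,3,2,4,1,5)
P² = 64
sum k=1..2:
  [1] −1/12 = -1/12
  [2] +1/48 = 1/48
S = -1/16
C² = P²·S² = 1/4 ; C = -0.500000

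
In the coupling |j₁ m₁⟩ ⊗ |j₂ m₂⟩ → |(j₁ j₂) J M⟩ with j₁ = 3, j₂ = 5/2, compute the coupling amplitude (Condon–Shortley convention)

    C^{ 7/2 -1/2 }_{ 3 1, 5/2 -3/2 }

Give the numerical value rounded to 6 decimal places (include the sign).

+√(8/63) ≈ +0.356348

√[8·2!4!3!/10! · 4!2!1!4!3!4!] = √(18432/175)
  +(−1)^0/∏(0,2,2,1,2,2)! = 1/16  (running 1/16)
  +(−1)^1/∏(1,1,1,0,3,3)! = -1/36  (running 5/144)
⟨..|..⟩ = √(18432/175)·(5/144) = +0.356348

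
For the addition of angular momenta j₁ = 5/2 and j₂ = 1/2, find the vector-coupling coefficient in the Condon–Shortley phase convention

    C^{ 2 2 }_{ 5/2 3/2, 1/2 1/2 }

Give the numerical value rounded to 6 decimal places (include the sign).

triangle: 1!*4!*0!/6! = 24/720
(j±m)!: 4!*1!*1!*0!*4!*0! = 576
prefactor² = (2J+1)*Δ*N² = 96
  k=1: −1/(1!*0!*0!*0!*4!*0!) = -1/24
Σ = -1/24  ⇒  CG² = 96*(-1/24)² = 1/6
CG = −√(1/6) = -0.408248

-0.408248  (= −√(1/6))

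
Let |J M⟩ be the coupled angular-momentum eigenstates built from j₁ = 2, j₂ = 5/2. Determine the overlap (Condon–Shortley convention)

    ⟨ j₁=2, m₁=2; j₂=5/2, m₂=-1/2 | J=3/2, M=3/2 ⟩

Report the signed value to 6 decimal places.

√[4·3!1!2!/7! · 4!0!2!3!3!0!] = √(576/35)
  +(−1)^0/∏(0,3,0,2,1,0)! = 1/12  (running 1/12)
⟨..|..⟩ = √(576/35)·(1/12) = +0.338062

+√(4/35) = +0.338062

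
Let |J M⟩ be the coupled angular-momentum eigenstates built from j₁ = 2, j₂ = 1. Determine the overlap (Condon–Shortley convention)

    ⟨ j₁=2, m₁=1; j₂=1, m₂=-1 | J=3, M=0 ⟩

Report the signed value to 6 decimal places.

√[7·0!4!2!/7! · 3!1!0!2!3!3!] = √(144/5)
  +(−1)^0/∏(0,0,1,0,3,2)! = 1/12  (running 1/12)
⟨..|..⟩ = √(144/5)·(1/12) = +0.447214

+0.447214  (= +√(1/5))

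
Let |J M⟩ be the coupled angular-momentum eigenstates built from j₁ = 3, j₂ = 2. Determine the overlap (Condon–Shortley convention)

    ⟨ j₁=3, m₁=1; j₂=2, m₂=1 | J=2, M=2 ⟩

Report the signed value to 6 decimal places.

+0.462910

triangle: 3!*3!*1!/8! = 36/40320
(j±m)!: 4!*2!*3!*1!*4!*0! = 6912
prefactor² = (2J+1)*Δ*N² = 216/7
  k=2: +1/(2!*1!*0!*1!*3!*0!) = 1/12
Σ = 1/12  ⇒  CG² = 216/7*1/12² = 3/14
CG = +√(3/14) = +0.462910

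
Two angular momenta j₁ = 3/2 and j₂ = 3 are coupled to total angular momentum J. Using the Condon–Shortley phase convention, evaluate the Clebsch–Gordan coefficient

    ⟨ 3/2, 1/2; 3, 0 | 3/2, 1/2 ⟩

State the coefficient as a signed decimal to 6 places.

-0.507093

√[4·3!0!3!/7! · 2!1!3!3!2!1!] = √(144/35)
  +(−1)^1/∏(1,2,0,2,0,1)! = -1/4  (running -1/4)
⟨..|..⟩ = √(144/35)·(-1/4) = -0.507093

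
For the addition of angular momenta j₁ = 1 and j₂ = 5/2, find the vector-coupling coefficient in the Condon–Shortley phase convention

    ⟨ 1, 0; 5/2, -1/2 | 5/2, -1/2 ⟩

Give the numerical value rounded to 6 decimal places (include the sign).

+0.169031

√[6·1!1!4!/7! · 1!1!2!3!2!3!] = √(144/35)
  +(−1)^0/∏(0,1,1,2,0,2)! = 1/4  (running 1/4)
  +(−1)^1/∏(1,0,0,1,1,3)! = -1/6  (running 1/12)
⟨..|..⟩ = √(144/35)·(1/12) = +0.169031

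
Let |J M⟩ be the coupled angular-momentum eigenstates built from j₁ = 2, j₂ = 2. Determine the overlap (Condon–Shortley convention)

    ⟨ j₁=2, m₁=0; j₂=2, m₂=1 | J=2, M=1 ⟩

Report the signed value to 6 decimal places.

−√(1/14) ≈ -0.267261

√[5·2!2!2!/7! · 2!2!3!1!3!1!] = √(8/7)
  +(−1)^1/∏(1,1,1,2,1,0)! = -1/2  (running -1/2)
  +(−1)^2/∏(2,0,0,1,2,1)! = 1/4  (running -1/4)
⟨..|..⟩ = √(8/7)·(-1/4) = -0.267261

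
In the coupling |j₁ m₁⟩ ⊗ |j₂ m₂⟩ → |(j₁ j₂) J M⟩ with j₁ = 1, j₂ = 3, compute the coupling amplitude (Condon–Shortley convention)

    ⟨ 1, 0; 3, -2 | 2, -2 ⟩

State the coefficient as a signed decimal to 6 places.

triangle: 2!*0!*4!/7! = 48/5040
(j±m)!: 1!*1!*1!*5!*0!*4! = 2880
prefactor² = (2J+1)*Δ*N² = 960/7
  k=1: −1/(1!*1!*0!*0!*0!*4!) = -1/24
Σ = -1/24  ⇒  CG² = 960/7*(-1/24)² = 5/21
CG = −√(5/21) = -0.487950

-0.487950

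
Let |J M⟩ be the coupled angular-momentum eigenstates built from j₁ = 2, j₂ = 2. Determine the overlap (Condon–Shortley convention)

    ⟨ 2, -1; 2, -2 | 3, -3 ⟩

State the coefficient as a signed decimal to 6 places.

triangle: 1!*3!*3!/8! = 36/40320
(j±m)!: 1!*3!*0!*4!*0!*6! = 103680
prefactor² = (2J+1)*Δ*N² = 648
  k=0: +1/(0!*1!*3!*0!*0!*3!) = 1/36
Σ = 1/36  ⇒  CG² = 648*1/36² = 1/2
CG = +√(1/2) = +0.707107

+0.707107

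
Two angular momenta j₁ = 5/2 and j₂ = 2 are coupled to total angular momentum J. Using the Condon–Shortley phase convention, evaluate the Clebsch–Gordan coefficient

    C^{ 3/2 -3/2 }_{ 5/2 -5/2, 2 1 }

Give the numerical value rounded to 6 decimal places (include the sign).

j₁+j₂−J=3  J+j₁−j₂=2  J−j₁+j₂=1  j₁+j₂+J+1=7
(j₁±m₁, j₂±m₂, J±M) = (0,5,3,1,0,3)
P² = 288/7
sum k=3..3:
  [3] −1/12 = -1/12
S = -1/12
C² = P²·S² = 2/7 ; C = -0.534522

-0.534522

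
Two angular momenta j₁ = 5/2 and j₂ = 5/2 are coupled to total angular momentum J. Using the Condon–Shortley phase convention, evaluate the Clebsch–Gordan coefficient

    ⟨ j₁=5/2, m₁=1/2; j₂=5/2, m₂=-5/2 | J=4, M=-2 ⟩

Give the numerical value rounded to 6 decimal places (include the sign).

+√(9/28) = +0.566947

j₁+j₂−J=1  J+j₁−j₂=4  J−j₁+j₂=4  j₁+j₂+J+1=10
(j₁±m₁, j₂±m₂, J±M) = (3,2,0,5,2,6)
P² = 20736/7
sum k=0..0:
  [0] +1/96 = 1/96
S = 1/96
C² = P²·S² = 9/28 ; C = +0.566947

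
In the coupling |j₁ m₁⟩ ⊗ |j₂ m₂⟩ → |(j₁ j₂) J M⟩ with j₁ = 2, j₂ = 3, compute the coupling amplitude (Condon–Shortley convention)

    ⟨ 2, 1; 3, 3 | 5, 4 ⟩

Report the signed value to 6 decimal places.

+√(2/5) = +0.632456

triangle: 0!·4!·6!/11! = 17280/39916800
(j±m)!: 3!·1!·6!·0!·9!·1! = 1567641600
prefactor² = (2J+1)·Δ·N² = 7464960
  k=0: +1/(0!·0!·1!·6!·3!·0!) = 1/4320
Σ = 1/4320  ⇒  CG² = 7464960·1/4320² = 2/5
CG = +√(2/5) = +0.632456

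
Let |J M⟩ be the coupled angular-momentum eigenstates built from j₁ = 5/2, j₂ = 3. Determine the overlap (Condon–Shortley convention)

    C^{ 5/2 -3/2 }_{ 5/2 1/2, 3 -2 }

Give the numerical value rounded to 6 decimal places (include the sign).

√[6·3!2!3!/9! · 3!2!1!5!1!4!] = √(288/7)
  +(−1)^0/∏(0,3,2,1,0,2)! = 1/24  (running 1/24)
  +(−1)^1/∏(1,2,1,0,1,3)! = -1/12  (running -1/24)
⟨..|..⟩ = √(288/7)·(-1/24) = -0.267261

−√(1/14) ≈ -0.267261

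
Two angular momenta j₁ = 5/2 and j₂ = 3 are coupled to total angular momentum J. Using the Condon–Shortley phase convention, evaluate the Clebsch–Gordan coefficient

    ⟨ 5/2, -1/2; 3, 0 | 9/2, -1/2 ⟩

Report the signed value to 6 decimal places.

-0.208063

√[10·1!4!5!/11! · 2!3!3!3!4!5!] = √(69120/77)
  +(−1)^0/∏(0,1,3,3,1,2)! = 1/72  (running 1/72)
  +(−1)^1/∏(1,0,2,2,2,3)! = -1/48  (running -1/144)
⟨..|..⟩ = √(69120/77)·(-1/144) = -0.208063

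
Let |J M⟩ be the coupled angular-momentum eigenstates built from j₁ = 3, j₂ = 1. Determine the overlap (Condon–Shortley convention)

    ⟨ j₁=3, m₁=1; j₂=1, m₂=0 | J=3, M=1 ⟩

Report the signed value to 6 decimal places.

+0.288675  (= +√(1/12))

j₁+j₂−J=1  J+j₁−j₂=5  J−j₁+j₂=1  j₁+j₂+J+1=8
(j₁±m₁, j₂±m₂, J±M) = (4,2,1,1,4,2)
P² = 48
sum k=0..1:
  [0] +1/12 = 1/12
  [1] −1/24 = -1/24
S = 1/24
C² = P²·S² = 1/12 ; C = +0.288675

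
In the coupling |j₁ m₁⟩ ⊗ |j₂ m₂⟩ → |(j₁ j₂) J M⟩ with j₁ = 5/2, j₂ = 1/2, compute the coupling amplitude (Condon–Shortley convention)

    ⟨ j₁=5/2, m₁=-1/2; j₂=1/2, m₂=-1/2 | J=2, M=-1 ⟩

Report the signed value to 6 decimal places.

+0.577350  (= +√(1/3))

√[5·1!4!0!/6! · 2!3!0!1!1!3!] = √(12)
  +(−1)^0/∏(0,1,3,0,1,0)! = 1/6  (running 1/6)
⟨..|..⟩ = √(12)·(1/6) = +0.577350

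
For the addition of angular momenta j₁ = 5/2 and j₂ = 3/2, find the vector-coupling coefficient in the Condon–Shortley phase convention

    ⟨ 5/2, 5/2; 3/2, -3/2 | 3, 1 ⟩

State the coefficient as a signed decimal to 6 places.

+√(1/8) = +0.353553

j₁+j₂−J=1  J+j₁−j₂=4  J−j₁+j₂=2  j₁+j₂+J+1=8
(j₁±m₁, j₂±m₂, J±M) = (5,0,0,3,4,2)
P² = 288
sum k=0..0:
  [0] +1/48 = 1/48
S = 1/48
C² = P²·S² = 1/8 ; C = +0.353553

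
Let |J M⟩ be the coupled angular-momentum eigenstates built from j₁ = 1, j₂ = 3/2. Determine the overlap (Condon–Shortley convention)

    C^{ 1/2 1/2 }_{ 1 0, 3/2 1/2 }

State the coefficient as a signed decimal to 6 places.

−√(1/3) ≈ -0.577350

j₁+j₂−J=2  J+j₁−j₂=0  J−j₁+j₂=1  j₁+j₂+J+1=4
(j₁±m₁, j₂±m₂, J±M) = (1,1,2,1,1,0)
P² = 1/3
sum k=1..1:
  [1] −1/1 = -1
S = -1
C² = P²·S² = 1/3 ; C = -0.577350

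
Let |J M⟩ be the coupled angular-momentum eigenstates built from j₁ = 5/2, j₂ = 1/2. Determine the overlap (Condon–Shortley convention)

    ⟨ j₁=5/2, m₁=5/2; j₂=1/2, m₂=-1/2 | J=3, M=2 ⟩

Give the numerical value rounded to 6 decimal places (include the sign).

+√(1/6) = +0.408248

j₁+j₂−J=0  J+j₁−j₂=5  J−j₁+j₂=1  j₁+j₂+J+1=7
(j₁±m₁, j₂±m₂, J±M) = (5,0,0,1,5,1)
P² = 2400
sum k=0..0:
  [0] +1/120 = 1/120
S = 1/120
C² = P²·S² = 1/6 ; C = +0.408248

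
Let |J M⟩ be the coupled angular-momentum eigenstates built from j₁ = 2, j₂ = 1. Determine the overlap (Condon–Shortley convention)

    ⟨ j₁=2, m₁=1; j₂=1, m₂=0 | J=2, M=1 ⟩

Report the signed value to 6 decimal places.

j₁+j₂−J=1  J+j₁−j₂=3  J−j₁+j₂=1  j₁+j₂+J+1=6
(j₁±m₁, j₂±m₂, J±M) = (3,1,1,1,3,1)
P² = 3/2
sum k=0..1:
  [0] +1/2 = 1/2
  [1] −1/6 = -1/6
S = 1/3
C² = P²·S² = 1/6 ; C = +0.408248

+0.408248  (= +√(1/6))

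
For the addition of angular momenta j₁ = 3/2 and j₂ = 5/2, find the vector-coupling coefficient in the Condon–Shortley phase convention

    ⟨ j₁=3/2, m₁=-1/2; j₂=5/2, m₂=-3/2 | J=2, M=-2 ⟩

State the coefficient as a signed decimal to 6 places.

-0.617213

√[5·2!1!3!/7! · 1!2!1!4!0!4!] = √(96/7)
  +(−1)^1/∏(1,1,1,0,0,3)! = -1/6  (running -1/6)
⟨..|..⟩ = √(96/7)·(-1/6) = -0.617213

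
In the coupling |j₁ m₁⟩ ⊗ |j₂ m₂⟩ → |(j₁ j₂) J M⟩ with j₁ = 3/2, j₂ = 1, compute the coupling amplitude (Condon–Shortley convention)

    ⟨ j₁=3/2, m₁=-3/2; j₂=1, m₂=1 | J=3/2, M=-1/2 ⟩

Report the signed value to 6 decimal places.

√[4·1!2!1!/5! · 0!3!2!0!1!2!] = √(8/5)
  +(−1)^1/∏(1,0,2,1,0,0)! = -1/2  (running -1/2)
⟨..|..⟩ = √(8/5)·(-1/2) = -0.632456

−√(2/5) ≈ -0.632456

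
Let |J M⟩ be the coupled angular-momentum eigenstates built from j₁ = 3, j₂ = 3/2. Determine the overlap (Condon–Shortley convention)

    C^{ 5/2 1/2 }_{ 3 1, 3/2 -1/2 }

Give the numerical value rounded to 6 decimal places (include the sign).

j₁+j₂−J=2  J+j₁−j₂=4  J−j₁+j₂=1  j₁+j₂+J+1=8
(j₁±m₁, j₂±m₂, J±M) = (4,2,1,2,3,2)
P² = 288/35
sum k=0..1:
  [0] +1/8 = 1/8
  [1] −1/6 = -1/6
S = -1/24
C² = P²·S² = 1/70 ; C = -0.119523

-0.119523  (= −√(1/70))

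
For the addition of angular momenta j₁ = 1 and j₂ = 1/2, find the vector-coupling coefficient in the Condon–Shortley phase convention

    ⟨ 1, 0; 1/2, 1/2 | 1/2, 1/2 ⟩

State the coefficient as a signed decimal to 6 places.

triangle: 1!×1!×0!/3! = 1/6
(j±m)!: 1!×1!×1!×0!×1!×0! = 1
prefactor² = (2J+1)×Δ×N² = 1/3
  k=1: −1/(1!×0!×0!×0!×1!×0!) = -1
Σ = -1  ⇒  CG² = 1/3×(-1)² = 1/3
CG = −√(1/3) = -0.577350

−√(1/3) = -0.577350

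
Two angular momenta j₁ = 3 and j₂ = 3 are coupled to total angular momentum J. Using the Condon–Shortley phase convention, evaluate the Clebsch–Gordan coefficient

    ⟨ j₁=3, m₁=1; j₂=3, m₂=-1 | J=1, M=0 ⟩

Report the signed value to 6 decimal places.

+0.188982  (= +√(1/28))

j₁+j₂−J=5  J+j₁−j₂=1  J−j₁+j₂=1  j₁+j₂+J+1=8
(j₁±m₁, j₂±m₂, J±M) = (4,2,2,4,1,1)
P² = 144/7
sum k=1..2:
  [1] −1/24 = -1/24
  [2] +1/12 = 1/12
S = 1/24
C² = P²·S² = 1/28 ; C = +0.188982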